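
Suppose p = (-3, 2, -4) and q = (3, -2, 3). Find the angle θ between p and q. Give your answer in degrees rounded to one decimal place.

p · q = (-3)·3 + 2·(-2) + (-4)·3 = -9 - 4 - 12 = -25
|p|² = 9 + 4 + 16 = 29,  |p| = √29 ≈ 5.385165
|q|² = 9 + 4 + 9 = 22,  |q| = √22 ≈ 4.690416
cos θ = -25 / (5.385165 · 4.690416) ≈ -0.98976
θ = arccos(-0.98976) ≈ 171.8°

171.8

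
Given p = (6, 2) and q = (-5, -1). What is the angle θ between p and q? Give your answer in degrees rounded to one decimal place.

172.9

p · q = 6·(-5) + 2·(-1) = -30 - 2 = -32
|p|² = 36 + 4 = 40,  |p| = √40 ≈ 6.324555
|q|² = 25 + 1 = 26,  |q| = √26 ≈ 5.099020
cos θ = -32 / (6.324555 · 5.099020) ≈ -0.99228
θ = arccos(-0.99228) ≈ 172.9°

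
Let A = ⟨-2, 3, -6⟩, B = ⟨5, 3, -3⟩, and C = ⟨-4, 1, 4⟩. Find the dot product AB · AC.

16

AB = B − A = (7, 0, 3)
AC = C − A = (-2, -2, 10)
AB · AC = 7·(-2) + 0·(-2) + 3·10 = -14 + 0 + 30 = 16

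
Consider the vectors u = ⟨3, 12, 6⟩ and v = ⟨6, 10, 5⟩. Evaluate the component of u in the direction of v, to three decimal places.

u · v = 3·6 + 12·10 + 6·5 = 18 + 120 + 30 = 168
|v| = √(36 + 100 + 25) = √161 ≈ 12.6886
comp_v u = 168 / √161 ≈ 13.240

13.240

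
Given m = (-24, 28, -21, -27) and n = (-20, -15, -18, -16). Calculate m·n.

m · n = (-24)·(-20) + 28·(-15) + (-21)·(-18) + (-27)·(-16) = 480 - 420 + 378 + 432 = 870

870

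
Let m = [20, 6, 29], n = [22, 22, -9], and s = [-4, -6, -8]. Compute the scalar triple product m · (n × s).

-4604

n × s:
i: 22·(-8) - (-9)·(-6) = -176 - 54 = -230
j: (-9)·(-4) - 22·(-8) = 36 - (-176) = 212
k: 22·(-6) - 22·(-4) = -132 - (-88) = -44
n × s = (-230, 212, -44)
m · (n × s) = 20·(-230) + 6·212 + 29·(-44) = -4600 + 1272 - 1276 = -4604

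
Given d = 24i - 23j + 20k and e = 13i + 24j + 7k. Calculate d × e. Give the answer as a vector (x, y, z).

(-641, 92, 875)

i: (-23)·7 - 20·24 = -161 - 480 = -641
j: 20·13 - 24·7 = 260 - 168 = 92
k: 24·24 - (-23)·13 = 576 - (-299) = 875
d × e = (-641, 92, 875)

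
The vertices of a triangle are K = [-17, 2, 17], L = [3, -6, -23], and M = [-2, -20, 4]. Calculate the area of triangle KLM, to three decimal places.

KL = (20, -8, -40),  KM = (15, -22, -13)
i: (-8)·(-13) - (-40)·(-22) = 104 - 880 = -776
j: (-40)·15 - 20·(-13) = -600 - (-260) = -340
k: 20·(-22) - (-8)·15 = -440 - (-120) = -320
KL × KM = (-776, -340, -320)
|KL × KM| = √820176 ≈ 905.6357
area = ½ · 905.6357 ≈ 452.818

452.818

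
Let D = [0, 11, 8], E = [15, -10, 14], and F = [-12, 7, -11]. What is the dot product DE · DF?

-210

DE = E − D = (15, -21, 6)
DF = F − D = (-12, -4, -19)
DE · DF = 15·(-12) + (-21)·(-4) + 6·(-19) = -180 + 84 - 114 = -210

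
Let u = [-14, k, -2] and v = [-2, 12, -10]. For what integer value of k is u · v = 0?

u · v = (-14)·(-2) + k·12 + (-2)·(-10) = 48 + 12k
Set equal to 0: 12k = -48, so k = -4.

-4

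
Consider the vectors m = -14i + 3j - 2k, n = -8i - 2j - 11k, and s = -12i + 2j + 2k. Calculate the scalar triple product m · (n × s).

272

n × s:
i: (-2)·2 - (-11)·2 = -4 - (-22) = 18
j: (-11)·(-12) - (-8)·2 = 132 - (-16) = 148
k: (-8)·2 - (-2)·(-12) = -16 - 24 = -40
n × s = (18, 148, -40)
m · (n × s) = (-14)·18 + 3·148 + (-2)·(-40) = -252 + 444 + 80 = 272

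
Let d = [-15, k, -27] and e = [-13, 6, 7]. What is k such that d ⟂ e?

-1

d · e = (-15)·(-13) + k·6 + (-27)·7 = 6 + 6k
Set equal to 0: 6k = -6, so k = -1.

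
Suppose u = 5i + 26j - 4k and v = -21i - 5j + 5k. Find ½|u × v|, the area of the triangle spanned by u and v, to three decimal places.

267.872

i: 26·5 - (-4)·(-5) = 130 - 20 = 110
j: (-4)·(-21) - 5·5 = 84 - 25 = 59
k: 5·(-5) - 26·(-21) = -25 - (-546) = 521
u × v = (110, 59, 521)
|u × v| = √(110² + 59² + 521²) = √287022 ≈ 535.7443
area = ½ · 535.7443 ≈ 267.872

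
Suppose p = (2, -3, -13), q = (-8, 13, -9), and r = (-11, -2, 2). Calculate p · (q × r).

-2396

q × r:
i: 13·2 - (-9)·(-2) = 26 - 18 = 8
j: (-9)·(-11) - (-8)·2 = 99 - (-16) = 115
k: (-8)·(-2) - 13·(-11) = 16 - (-143) = 159
q × r = (8, 115, 159)
p · (q × r) = 2·8 + (-3)·115 + (-13)·159 = 16 - 345 - 2067 = -2396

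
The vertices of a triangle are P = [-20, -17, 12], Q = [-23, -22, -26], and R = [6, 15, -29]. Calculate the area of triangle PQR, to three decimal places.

PQ = (-3, -5, -38),  PR = (26, 32, -41)
i: (-5)·(-41) - (-38)·32 = 205 - (-1216) = 1421
j: (-38)·26 - (-3)·(-41) = -988 - 123 = -1111
k: (-3)·32 - (-5)·26 = -96 - (-130) = 34
PQ × PR = (1421, -1111, 34)
|PQ × PR| = √3254718 ≈ 1804.0837
area = ½ · 1804.0837 ≈ 902.042

902.042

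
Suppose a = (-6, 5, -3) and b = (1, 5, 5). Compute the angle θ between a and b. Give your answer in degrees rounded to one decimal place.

86.2

a · b = (-6)·1 + 5·5 + (-3)·5 = -6 + 25 - 15 = 4
|a|² = 36 + 25 + 9 = 70,  |a| = √70 ≈ 8.366600
|b|² = 1 + 25 + 25 = 51,  |b| = √51 ≈ 7.141428
cos θ = 4 / (8.366600 · 7.141428) ≈ 0.06695
θ = arccos(0.06695) ≈ 86.2°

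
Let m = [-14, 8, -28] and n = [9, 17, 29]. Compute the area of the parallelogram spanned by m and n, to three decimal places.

i: 8·29 - (-28)·17 = 232 - (-476) = 708
j: (-28)·9 - (-14)·29 = -252 - (-406) = 154
k: (-14)·17 - 8·9 = -238 - 72 = -310
m × n = (708, 154, -310)
|m × n| = √(708² + 154² + (-310)²) = √621080 ≈ 788.0863

788.086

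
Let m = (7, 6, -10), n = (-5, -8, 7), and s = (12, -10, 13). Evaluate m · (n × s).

n × s:
i: (-8)·13 - 7·(-10) = -104 - (-70) = -34
j: 7·12 - (-5)·13 = 84 - (-65) = 149
k: (-5)·(-10) - (-8)·12 = 50 - (-96) = 146
n × s = (-34, 149, 146)
m · (n × s) = 7·(-34) + 6·149 + (-10)·146 = -238 + 894 - 1460 = -804

-804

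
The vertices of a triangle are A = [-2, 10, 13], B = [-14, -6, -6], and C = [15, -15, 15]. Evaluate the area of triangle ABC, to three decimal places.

410.376

AB = (-12, -16, -19),  AC = (17, -25, 2)
i: (-16)·2 - (-19)·(-25) = -32 - 475 = -507
j: (-19)·17 - (-12)·2 = -323 - (-24) = -299
k: (-12)·(-25) - (-16)·17 = 300 - (-272) = 572
AB × AC = (-507, -299, 572)
|AB × AC| = √673634 ≈ 820.7521
area = ½ · 820.7521 ≈ 410.376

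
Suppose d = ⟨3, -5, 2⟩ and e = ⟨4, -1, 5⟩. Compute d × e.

(-23, -7, 17)

i: (-5)·5 - 2·(-1) = -25 - (-2) = -23
j: 2·4 - 3·5 = 8 - 15 = -7
k: 3·(-1) - (-5)·4 = -3 - (-20) = 17
d × e = (-23, -7, 17)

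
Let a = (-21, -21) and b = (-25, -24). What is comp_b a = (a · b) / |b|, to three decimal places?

a · b = (-21)·(-25) + (-21)·(-24) = 525 + 504 = 1029
|b| = √(625 + 576) = √1201 ≈ 34.6554
comp_b a = 1029 / √1201 ≈ 29.692

29.692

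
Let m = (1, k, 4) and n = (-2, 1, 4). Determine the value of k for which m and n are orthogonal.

-14

m · n = 1·(-2) + k·1 + 4·4 = 14 + 1k
Set equal to 0: 1k = -14, so k = -14.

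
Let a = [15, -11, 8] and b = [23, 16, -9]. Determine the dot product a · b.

a · b = 15·23 + (-11)·16 + 8·(-9) = 345 - 176 - 72 = 97

97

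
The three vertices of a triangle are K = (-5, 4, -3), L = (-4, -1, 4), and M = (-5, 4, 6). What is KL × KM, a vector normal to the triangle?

KL = (1, -5, 7)
KM = (0, 0, 9)
i: (-5)·9 - 7·0 = -45 - 0 = -45
j: 7·0 - 1·9 = 0 - 9 = -9
k: 1·0 - (-5)·0 = 0 - 0 = 0
KL × KM = (-45, -9, 0)

(-45, -9, 0)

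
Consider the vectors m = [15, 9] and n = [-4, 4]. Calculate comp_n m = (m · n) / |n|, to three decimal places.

-4.243

m · n = 15·(-4) + 9·4 = -60 + 36 = -24
|n| = √(16 + 16) = √32 ≈ 5.6569
comp_n m = -24 / √32 ≈ -4.243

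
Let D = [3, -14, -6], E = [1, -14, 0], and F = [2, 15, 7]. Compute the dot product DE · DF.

80

DE = E − D = (-2, 0, 6)
DF = F − D = (-1, 29, 13)
DE · DF = (-2)·(-1) + 0·29 + 6·13 = 2 + 0 + 78 = 80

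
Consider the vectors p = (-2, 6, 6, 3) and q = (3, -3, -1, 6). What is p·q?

-12

p · q = (-2)·3 + 6·(-3) + 6·(-1) + 3·6 = -6 - 18 - 6 + 18 = -12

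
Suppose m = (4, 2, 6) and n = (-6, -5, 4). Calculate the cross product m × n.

(38, -52, -8)

i: 2·4 - 6·(-5) = 8 - (-30) = 38
j: 6·(-6) - 4·4 = -36 - 16 = -52
k: 4·(-5) - 2·(-6) = -20 - (-12) = -8
m × n = (38, -52, -8)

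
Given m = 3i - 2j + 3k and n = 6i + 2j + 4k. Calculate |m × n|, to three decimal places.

23.580

i: (-2)·4 - 3·2 = -8 - 6 = -14
j: 3·6 - 3·4 = 18 - 12 = 6
k: 3·2 - (-2)·6 = 6 - (-12) = 18
m × n = (-14, 6, 18)
|m × n| = √((-14)² + 6² + 18²) = √556 ≈ 23.5797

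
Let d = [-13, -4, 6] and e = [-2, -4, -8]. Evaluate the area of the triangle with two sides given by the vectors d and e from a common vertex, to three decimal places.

i: (-4)·(-8) - 6·(-4) = 32 - (-24) = 56
j: 6·(-2) - (-13)·(-8) = -12 - 104 = -116
k: (-13)·(-4) - (-4)·(-2) = 52 - 8 = 44
d × e = (56, -116, 44)
|d × e| = √(56² + (-116)² + 44²) = √18528 ≈ 136.1176
area = ½ · 136.1176 ≈ 68.059

68.059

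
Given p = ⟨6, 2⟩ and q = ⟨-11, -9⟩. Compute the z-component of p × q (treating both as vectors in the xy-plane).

-32

6·(-9) - 2·(-11) = -54 - (-22) = -32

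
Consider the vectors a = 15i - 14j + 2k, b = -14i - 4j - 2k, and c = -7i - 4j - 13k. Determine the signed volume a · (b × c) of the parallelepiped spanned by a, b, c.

b × c:
i: (-4)·(-13) - (-2)·(-4) = 52 - 8 = 44
j: (-2)·(-7) - (-14)·(-13) = 14 - 182 = -168
k: (-14)·(-4) - (-4)·(-7) = 56 - 28 = 28
b × c = (44, -168, 28)
a · (b × c) = 15·44 + (-14)·(-168) + 2·28 = 660 + 2352 + 56 = 3068

3068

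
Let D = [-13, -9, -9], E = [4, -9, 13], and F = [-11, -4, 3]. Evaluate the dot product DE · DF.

298

DE = E − D = (17, 0, 22)
DF = F − D = (2, 5, 12)
DE · DF = 17·2 + 0·5 + 22·12 = 34 + 0 + 264 = 298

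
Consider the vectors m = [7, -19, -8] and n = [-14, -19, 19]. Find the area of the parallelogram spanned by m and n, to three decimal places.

i: (-19)·19 - (-8)·(-19) = -361 - 152 = -513
j: (-8)·(-14) - 7·19 = 112 - 133 = -21
k: 7·(-19) - (-19)·(-14) = -133 - 266 = -399
m × n = (-513, -21, -399)
|m × n| = √((-513)² + (-21)² + (-399)²) = √422811 ≈ 650.2392

650.239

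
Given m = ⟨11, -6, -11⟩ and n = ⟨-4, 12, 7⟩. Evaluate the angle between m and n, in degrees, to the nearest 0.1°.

143.2

m · n = 11·(-4) + (-6)·12 + (-11)·7 = -44 - 72 - 77 = -193
|m|² = 121 + 36 + 121 = 278,  |m| = √278 ≈ 16.673332
|n|² = 16 + 144 + 49 = 209,  |n| = √209 ≈ 14.456832
cos θ = -193 / (16.673332 · 14.456832) ≈ -0.80069
θ = arccos(-0.80069) ≈ 143.2°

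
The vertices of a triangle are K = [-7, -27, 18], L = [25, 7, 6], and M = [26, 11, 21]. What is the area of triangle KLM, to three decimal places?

374.921

KL = (32, 34, -12),  KM = (33, 38, 3)
i: 34·3 - (-12)·38 = 102 - (-456) = 558
j: (-12)·33 - 32·3 = -396 - 96 = -492
k: 32·38 - 34·33 = 1216 - 1122 = 94
KL × KM = (558, -492, 94)
|KL × KM| = √562264 ≈ 749.8427
area = ½ · 749.8427 ≈ 374.921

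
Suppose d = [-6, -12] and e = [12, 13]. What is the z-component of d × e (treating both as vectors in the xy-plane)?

66

(-6)·13 - (-12)·12 = -78 - (-144) = 66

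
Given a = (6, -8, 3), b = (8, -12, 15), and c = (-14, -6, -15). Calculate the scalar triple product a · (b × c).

1692

b × c:
i: (-12)·(-15) - 15·(-6) = 180 - (-90) = 270
j: 15·(-14) - 8·(-15) = -210 - (-120) = -90
k: 8·(-6) - (-12)·(-14) = -48 - 168 = -216
b × c = (270, -90, -216)
a · (b × c) = 6·270 + (-8)·(-90) + 3·(-216) = 1620 + 720 - 648 = 1692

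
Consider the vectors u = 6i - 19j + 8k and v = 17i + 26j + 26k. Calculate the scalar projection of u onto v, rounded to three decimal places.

u · v = 6·17 + (-19)·26 + 8·26 = 102 - 494 + 208 = -184
|v| = √(289 + 676 + 676) = √1641 ≈ 40.5093
comp_v u = -184 / √1641 ≈ -4.542

-4.542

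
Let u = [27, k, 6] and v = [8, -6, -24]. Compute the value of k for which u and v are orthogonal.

u · v = 27·8 + k·(-6) + 6·(-24) = 72 - 6k
Set equal to 0: -6k = -72, so k = 12.

12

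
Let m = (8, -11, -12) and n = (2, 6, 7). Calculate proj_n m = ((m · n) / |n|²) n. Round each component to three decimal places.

m · n = 8·2 + (-11)·6 + (-12)·7 = 16 - 66 - 84 = -134
|n|² = 4 + 36 + 49 = 89
proj_n m = (-134/89) · (2, 6, 7) ≈ (-3.011, -9.034, -10.539)

(-3.011, -9.034, -10.539)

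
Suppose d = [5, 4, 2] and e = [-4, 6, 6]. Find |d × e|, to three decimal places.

60.860

i: 4·6 - 2·6 = 24 - 12 = 12
j: 2·(-4) - 5·6 = -8 - 30 = -38
k: 5·6 - 4·(-4) = 30 - (-16) = 46
d × e = (12, -38, 46)
|d × e| = √(12² + (-38)² + 46²) = √3704 ≈ 60.8605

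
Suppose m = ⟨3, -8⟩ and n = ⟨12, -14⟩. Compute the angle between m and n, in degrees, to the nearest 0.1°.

m · n = 3·12 + (-8)·(-14) = 36 + 112 = 148
|m|² = 9 + 64 = 73,  |m| = √73 ≈ 8.544004
|n|² = 144 + 196 = 340,  |n| = √340 ≈ 18.439089
cos θ = 148 / (8.544004 · 18.439089) ≈ 0.93942
θ = arccos(0.93942) ≈ 20.0°

20.0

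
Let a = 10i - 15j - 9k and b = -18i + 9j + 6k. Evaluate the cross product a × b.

i: (-15)·6 - (-9)·9 = -90 - (-81) = -9
j: (-9)·(-18) - 10·6 = 162 - 60 = 102
k: 10·9 - (-15)·(-18) = 90 - 270 = -180
a × b = (-9, 102, -180)

(-9, 102, -180)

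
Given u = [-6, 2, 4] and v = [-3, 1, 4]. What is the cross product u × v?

i: 2·4 - 4·1 = 8 - 4 = 4
j: 4·(-3) - (-6)·4 = -12 - (-24) = 12
k: (-6)·1 - 2·(-3) = -6 - (-6) = 0
u × v = (4, 12, 0)

(4, 12, 0)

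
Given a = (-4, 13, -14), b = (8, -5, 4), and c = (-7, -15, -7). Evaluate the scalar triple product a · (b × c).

2154

b × c:
i: (-5)·(-7) - 4·(-15) = 35 - (-60) = 95
j: 4·(-7) - 8·(-7) = -28 - (-56) = 28
k: 8·(-15) - (-5)·(-7) = -120 - 35 = -155
b × c = (95, 28, -155)
a · (b × c) = (-4)·95 + 13·28 + (-14)·(-155) = -380 + 364 + 2170 = 2154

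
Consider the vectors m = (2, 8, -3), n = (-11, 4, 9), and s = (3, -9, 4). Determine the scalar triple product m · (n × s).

501

n × s:
i: 4·4 - 9·(-9) = 16 - (-81) = 97
j: 9·3 - (-11)·4 = 27 - (-44) = 71
k: (-11)·(-9) - 4·3 = 99 - 12 = 87
n × s = (97, 71, 87)
m · (n × s) = 2·97 + 8·71 + (-3)·87 = 194 + 568 - 261 = 501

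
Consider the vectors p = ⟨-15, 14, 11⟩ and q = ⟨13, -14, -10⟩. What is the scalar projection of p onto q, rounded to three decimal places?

-23.233

p · q = (-15)·13 + 14·(-14) + 11·(-10) = -195 - 196 - 110 = -501
|q| = √(169 + 196 + 100) = √465 ≈ 21.5639
comp_q p = -501 / √465 ≈ -23.233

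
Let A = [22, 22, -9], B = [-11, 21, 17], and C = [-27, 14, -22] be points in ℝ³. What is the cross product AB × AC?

AB = (-33, -1, 26)
AC = (-49, -8, -13)
i: (-1)·(-13) - 26·(-8) = 13 - (-208) = 221
j: 26·(-49) - (-33)·(-13) = -1274 - 429 = -1703
k: (-33)·(-8) - (-1)·(-49) = 264 - 49 = 215
AB × AC = (221, -1703, 215)

(221, -1703, 215)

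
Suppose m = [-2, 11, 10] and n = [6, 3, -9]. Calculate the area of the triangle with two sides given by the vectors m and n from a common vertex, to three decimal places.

i: 11·(-9) - 10·3 = -99 - 30 = -129
j: 10·6 - (-2)·(-9) = 60 - 18 = 42
k: (-2)·3 - 11·6 = -6 - 66 = -72
m × n = (-129, 42, -72)
|m × n| = √((-129)² + 42² + (-72)²) = √23589 ≈ 153.5871
area = ½ · 153.5871 ≈ 76.794

76.794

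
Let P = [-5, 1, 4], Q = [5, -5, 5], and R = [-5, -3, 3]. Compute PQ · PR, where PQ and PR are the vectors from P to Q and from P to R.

PQ = Q − P = (10, -6, 1)
PR = R − P = (0, -4, -1)
PQ · PR = 10·0 + (-6)·(-4) + 1·(-1) = 0 + 24 - 1 = 23

23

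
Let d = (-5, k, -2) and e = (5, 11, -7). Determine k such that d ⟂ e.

1

d · e = (-5)·5 + k·11 + (-2)·(-7) = -11 + 11k
Set equal to 0: 11k = 11, so k = 1.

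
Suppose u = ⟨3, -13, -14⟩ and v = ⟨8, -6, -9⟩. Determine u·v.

u · v = 3·8 + (-13)·(-6) + (-14)·(-9) = 24 + 78 + 126 = 228

228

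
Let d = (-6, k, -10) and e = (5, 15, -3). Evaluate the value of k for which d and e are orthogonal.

0

d · e = (-6)·5 + k·15 + (-10)·(-3) = 0 + 15k
Set equal to 0: 15k = 0, so k = 0.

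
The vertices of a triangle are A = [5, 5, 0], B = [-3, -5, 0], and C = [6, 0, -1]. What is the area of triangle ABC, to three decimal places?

25.807

AB = (-8, -10, 0),  AC = (1, -5, -1)
i: (-10)·(-1) - 0·(-5) = 10 - 0 = 10
j: 0·1 - (-8)·(-1) = 0 - 8 = -8
k: (-8)·(-5) - (-10)·1 = 40 - (-10) = 50
AB × AC = (10, -8, 50)
|AB × AC| = √2664 ≈ 51.6140
area = ½ · 51.6140 ≈ 25.807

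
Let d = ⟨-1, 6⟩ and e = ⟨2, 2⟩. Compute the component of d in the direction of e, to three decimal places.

3.536

d · e = (-1)·2 + 6·2 = -2 + 12 = 10
|e| = √(4 + 4) = √8 ≈ 2.8284
comp_e d = 10 / √8 ≈ 3.536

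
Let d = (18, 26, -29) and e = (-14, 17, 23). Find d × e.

(1091, -8, 670)

i: 26·23 - (-29)·17 = 598 - (-493) = 1091
j: (-29)·(-14) - 18·23 = 406 - 414 = -8
k: 18·17 - 26·(-14) = 306 - (-364) = 670
d × e = (1091, -8, 670)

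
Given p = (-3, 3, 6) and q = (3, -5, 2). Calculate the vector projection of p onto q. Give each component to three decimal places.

p · q = (-3)·3 + 3·(-5) + 6·2 = -9 - 15 + 12 = -12
|q|² = 9 + 25 + 4 = 38
proj_q p = (-12/38) · (3, -5, 2) ≈ (-0.947, 1.579, -0.632)

(-0.947, 1.579, -0.632)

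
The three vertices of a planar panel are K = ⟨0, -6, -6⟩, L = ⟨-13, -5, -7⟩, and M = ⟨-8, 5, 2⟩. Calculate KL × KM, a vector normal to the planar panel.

(19, 112, -135)

KL = (-13, 1, -1)
KM = (-8, 11, 8)
i: 1·8 - (-1)·11 = 8 - (-11) = 19
j: (-1)·(-8) - (-13)·8 = 8 - (-104) = 112
k: (-13)·11 - 1·(-8) = -143 - (-8) = -135
KL × KM = (19, 112, -135)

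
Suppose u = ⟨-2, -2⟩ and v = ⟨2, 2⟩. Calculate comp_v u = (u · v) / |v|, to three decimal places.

u · v = (-2)·2 + (-2)·2 = -4 - 4 = -8
|v| = √(4 + 4) = √8 ≈ 2.8284
comp_v u = -8 / √8 ≈ -2.828

-2.828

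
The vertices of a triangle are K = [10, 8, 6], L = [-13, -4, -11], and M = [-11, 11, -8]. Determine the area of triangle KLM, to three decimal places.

195.081

KL = (-23, -12, -17),  KM = (-21, 3, -14)
i: (-12)·(-14) - (-17)·3 = 168 - (-51) = 219
j: (-17)·(-21) - (-23)·(-14) = 357 - 322 = 35
k: (-23)·3 - (-12)·(-21) = -69 - 252 = -321
KL × KM = (219, 35, -321)
|KL × KM| = √152227 ≈ 390.1628
area = ½ · 390.1628 ≈ 195.081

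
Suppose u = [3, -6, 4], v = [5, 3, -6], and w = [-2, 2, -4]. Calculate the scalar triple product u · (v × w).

v × w:
i: 3·(-4) - (-6)·2 = -12 - (-12) = 0
j: (-6)·(-2) - 5·(-4) = 12 - (-20) = 32
k: 5·2 - 3·(-2) = 10 - (-6) = 16
v × w = (0, 32, 16)
u · (v × w) = 3·0 + (-6)·32 + 4·16 = 0 - 192 + 64 = -128

-128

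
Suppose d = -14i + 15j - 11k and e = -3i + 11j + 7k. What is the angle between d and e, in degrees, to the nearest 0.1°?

65.3

d · e = (-14)·(-3) + 15·11 + (-11)·7 = 42 + 165 - 77 = 130
|d|² = 196 + 225 + 121 = 542,  |d| = √542 ≈ 23.280893
|e|² = 9 + 121 + 49 = 179,  |e| = √179 ≈ 13.379088
cos θ = 130 / (23.280893 · 13.379088) ≈ 0.41737
θ = arccos(0.41737) ≈ 65.3°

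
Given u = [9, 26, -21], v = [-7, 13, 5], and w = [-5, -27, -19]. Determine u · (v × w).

v × w:
i: 13·(-19) - 5·(-27) = -247 - (-135) = -112
j: 5·(-5) - (-7)·(-19) = -25 - 133 = -158
k: (-7)·(-27) - 13·(-5) = 189 - (-65) = 254
v × w = (-112, -158, 254)
u · (v × w) = 9·(-112) + 26·(-158) + (-21)·254 = -1008 - 4108 - 5334 = -10450

-10450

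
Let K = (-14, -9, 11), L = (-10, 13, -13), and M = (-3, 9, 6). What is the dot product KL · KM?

560

KL = L − K = (4, 22, -24)
KM = M − K = (11, 18, -5)
KL · KM = 4·11 + 22·18 + (-24)·(-5) = 44 + 396 + 120 = 560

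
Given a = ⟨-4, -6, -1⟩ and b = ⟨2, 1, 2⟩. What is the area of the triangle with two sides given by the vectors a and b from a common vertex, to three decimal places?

7.433

i: (-6)·2 - (-1)·1 = -12 - (-1) = -11
j: (-1)·2 - (-4)·2 = -2 - (-8) = 6
k: (-4)·1 - (-6)·2 = -4 - (-12) = 8
a × b = (-11, 6, 8)
|a × b| = √((-11)² + 6² + 8²) = √221 ≈ 14.8661
area = ½ · 14.8661 ≈ 7.433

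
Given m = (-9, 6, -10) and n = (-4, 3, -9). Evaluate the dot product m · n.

144

m · n = (-9)·(-4) + 6·3 + (-10)·(-9) = 36 + 18 + 90 = 144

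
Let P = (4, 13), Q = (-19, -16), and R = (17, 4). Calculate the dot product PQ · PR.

PQ = Q − P = (-23, -29)
PR = R − P = (13, -9)
PQ · PR = (-23)·13 + (-29)·(-9) = -299 + 261 = -38

-38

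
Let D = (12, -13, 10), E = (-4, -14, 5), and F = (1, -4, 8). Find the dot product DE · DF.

DE = E − D = (-16, -1, -5)
DF = F − D = (-11, 9, -2)
DE · DF = (-16)·(-11) + (-1)·9 + (-5)·(-2) = 176 - 9 + 10 = 177

177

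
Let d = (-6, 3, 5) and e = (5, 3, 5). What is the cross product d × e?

i: 3·5 - 5·3 = 15 - 15 = 0
j: 5·5 - (-6)·5 = 25 - (-30) = 55
k: (-6)·3 - 3·5 = -18 - 15 = -33
d × e = (0, 55, -33)

(0, 55, -33)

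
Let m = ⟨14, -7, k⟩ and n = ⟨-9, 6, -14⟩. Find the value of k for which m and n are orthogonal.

-12

m · n = 14·(-9) + (-7)·6 + k·(-14) = -168 - 14k
Set equal to 0: -14k = 168, so k = -12.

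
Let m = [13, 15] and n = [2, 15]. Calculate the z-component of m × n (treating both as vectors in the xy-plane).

165

13·15 - 15·2 = 195 - 30 = 165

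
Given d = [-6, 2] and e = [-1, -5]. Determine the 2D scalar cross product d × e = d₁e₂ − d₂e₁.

32

(-6)·(-5) - 2·(-1) = 30 - (-2) = 32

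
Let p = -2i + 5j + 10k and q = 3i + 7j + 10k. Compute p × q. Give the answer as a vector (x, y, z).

(-20, 50, -29)

i: 5·10 - 10·7 = 50 - 70 = -20
j: 10·3 - (-2)·10 = 30 - (-20) = 50
k: (-2)·7 - 5·3 = -14 - 15 = -29
p × q = (-20, 50, -29)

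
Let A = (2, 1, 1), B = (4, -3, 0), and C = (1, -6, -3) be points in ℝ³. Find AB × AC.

AB = (2, -4, -1)
AC = (-1, -7, -4)
i: (-4)·(-4) - (-1)·(-7) = 16 - 7 = 9
j: (-1)·(-1) - 2·(-4) = 1 - (-8) = 9
k: 2·(-7) - (-4)·(-1) = -14 - 4 = -18
AB × AC = (9, 9, -18)

(9, 9, -18)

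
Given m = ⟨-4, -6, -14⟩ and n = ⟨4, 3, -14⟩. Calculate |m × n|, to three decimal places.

169.009

i: (-6)·(-14) - (-14)·3 = 84 - (-42) = 126
j: (-14)·4 - (-4)·(-14) = -56 - 56 = -112
k: (-4)·3 - (-6)·4 = -12 - (-24) = 12
m × n = (126, -112, 12)
|m × n| = √(126² + (-112)² + 12²) = √28564 ≈ 169.0089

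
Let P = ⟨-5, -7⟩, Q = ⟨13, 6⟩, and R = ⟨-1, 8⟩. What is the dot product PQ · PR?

267

PQ = Q − P = (18, 13)
PR = R − P = (4, 15)
PQ · PR = 18·4 + 13·15 = 72 + 195 = 267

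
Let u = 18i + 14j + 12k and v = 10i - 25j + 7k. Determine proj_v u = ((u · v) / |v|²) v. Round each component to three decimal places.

u · v = 18·10 + 14·(-25) + 12·7 = 180 - 350 + 84 = -86
|v|² = 100 + 625 + 49 = 774
proj_v u = (-86/774) · (10, -25, 7) ≈ (-1.111, 2.778, -0.778)

(-1.111, 2.778, -0.778)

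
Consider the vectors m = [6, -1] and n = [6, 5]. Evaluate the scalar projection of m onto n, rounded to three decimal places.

m · n = 6·6 + (-1)·5 = 36 - 5 = 31
|n| = √(36 + 25) = √61 ≈ 7.8102
comp_n m = 31 / √61 ≈ 3.969

3.969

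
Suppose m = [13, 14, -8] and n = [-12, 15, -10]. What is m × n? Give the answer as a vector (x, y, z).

(-20, 226, 363)

i: 14·(-10) - (-8)·15 = -140 - (-120) = -20
j: (-8)·(-12) - 13·(-10) = 96 - (-130) = 226
k: 13·15 - 14·(-12) = 195 - (-168) = 363
m × n = (-20, 226, 363)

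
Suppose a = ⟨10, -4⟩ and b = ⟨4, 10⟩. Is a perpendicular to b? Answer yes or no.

a · b = 10·4 + (-4)·10 = 40 - 40 = 0
Zero, so the vectors are orthogonal.

yes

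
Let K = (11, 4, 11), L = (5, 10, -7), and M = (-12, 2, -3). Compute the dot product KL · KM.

378

KL = L − K = (-6, 6, -18)
KM = M − K = (-23, -2, -14)
KL · KM = (-6)·(-23) + 6·(-2) + (-18)·(-14) = 138 - 12 + 252 = 378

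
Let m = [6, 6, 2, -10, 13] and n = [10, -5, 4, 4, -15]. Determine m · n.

m · n = 6·10 + 6·(-5) + 2·4 + (-10)·4 + 13·(-15) = 60 - 30 + 8 - 40 - 195 = -197

-197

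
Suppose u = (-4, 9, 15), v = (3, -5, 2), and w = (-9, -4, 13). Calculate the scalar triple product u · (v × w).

v × w:
i: (-5)·13 - 2·(-4) = -65 - (-8) = -57
j: 2·(-9) - 3·13 = -18 - 39 = -57
k: 3·(-4) - (-5)·(-9) = -12 - 45 = -57
v × w = (-57, -57, -57)
u · (v × w) = (-4)·(-57) + 9·(-57) + 15·(-57) = 228 - 513 - 855 = -1140

-1140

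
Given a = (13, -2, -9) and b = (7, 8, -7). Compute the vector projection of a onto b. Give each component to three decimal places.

(5.963, 6.815, -5.963)

a · b = 13·7 + (-2)·8 + (-9)·(-7) = 91 - 16 + 63 = 138
|b|² = 49 + 64 + 49 = 162
proj_b a = (138/162) · (7, 8, -7) ≈ (5.963, 6.815, -5.963)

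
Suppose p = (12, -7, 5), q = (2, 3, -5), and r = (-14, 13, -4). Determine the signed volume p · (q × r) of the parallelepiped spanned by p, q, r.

q × r:
i: 3·(-4) - (-5)·13 = -12 - (-65) = 53
j: (-5)·(-14) - 2·(-4) = 70 - (-8) = 78
k: 2·13 - 3·(-14) = 26 - (-42) = 68
q × r = (53, 78, 68)
p · (q × r) = 12·53 + (-7)·78 + 5·68 = 636 - 546 + 340 = 430

430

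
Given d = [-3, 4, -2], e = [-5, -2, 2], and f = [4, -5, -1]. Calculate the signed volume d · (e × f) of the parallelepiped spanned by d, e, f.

-90

e × f:
i: (-2)·(-1) - 2·(-5) = 2 - (-10) = 12
j: 2·4 - (-5)·(-1) = 8 - 5 = 3
k: (-5)·(-5) - (-2)·4 = 25 - (-8) = 33
e × f = (12, 3, 33)
d · (e × f) = (-3)·12 + 4·3 + (-2)·33 = -36 + 12 - 66 = -90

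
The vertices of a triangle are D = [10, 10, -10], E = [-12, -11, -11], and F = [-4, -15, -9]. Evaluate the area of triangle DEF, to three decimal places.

DE = (-22, -21, -1),  DF = (-14, -25, 1)
i: (-21)·1 - (-1)·(-25) = -21 - 25 = -46
j: (-1)·(-14) - (-22)·1 = 14 - (-22) = 36
k: (-22)·(-25) - (-21)·(-14) = 550 - 294 = 256
DE × DF = (-46, 36, 256)
|DE × DF| = √68948 ≈ 262.5795
area = ½ · 262.5795 ≈ 131.290

131.290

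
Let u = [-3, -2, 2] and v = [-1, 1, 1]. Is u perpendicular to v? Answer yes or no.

no

u · v = (-3)·(-1) + (-2)·1 + 2·1 = 3 - 2 + 2 = 3
Nonzero, so the vectors are not orthogonal.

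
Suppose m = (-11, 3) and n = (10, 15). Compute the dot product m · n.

-65

m · n = (-11)·10 + 3·15 = -110 + 45 = -65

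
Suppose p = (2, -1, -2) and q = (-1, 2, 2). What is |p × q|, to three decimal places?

i: (-1)·2 - (-2)·2 = -2 - (-4) = 2
j: (-2)·(-1) - 2·2 = 2 - 4 = -2
k: 2·2 - (-1)·(-1) = 4 - 1 = 3
p × q = (2, -2, 3)
|p × q| = √(2² + (-2)² + 3²) = √17 ≈ 4.1231

4.123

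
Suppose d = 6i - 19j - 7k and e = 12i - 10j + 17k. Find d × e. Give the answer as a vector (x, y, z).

(-393, -186, 168)

i: (-19)·17 - (-7)·(-10) = -323 - 70 = -393
j: (-7)·12 - 6·17 = -84 - 102 = -186
k: 6·(-10) - (-19)·12 = -60 - (-228) = 168
d × e = (-393, -186, 168)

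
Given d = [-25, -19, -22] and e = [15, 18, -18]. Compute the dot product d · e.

-321

d · e = (-25)·15 + (-19)·18 + (-22)·(-18) = -375 - 342 + 396 = -321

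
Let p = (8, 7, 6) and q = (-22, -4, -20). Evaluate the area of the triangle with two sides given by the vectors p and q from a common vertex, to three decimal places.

85.329

i: 7·(-20) - 6·(-4) = -140 - (-24) = -116
j: 6·(-22) - 8·(-20) = -132 - (-160) = 28
k: 8·(-4) - 7·(-22) = -32 - (-154) = 122
p × q = (-116, 28, 122)
|p × q| = √((-116)² + 28² + 122²) = √29124 ≈ 170.6576
area = ½ · 170.6576 ≈ 85.329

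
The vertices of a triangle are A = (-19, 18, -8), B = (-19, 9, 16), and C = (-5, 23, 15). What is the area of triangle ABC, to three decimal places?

AB = (0, -9, 24),  AC = (14, 5, 23)
i: (-9)·23 - 24·5 = -207 - 120 = -327
j: 24·14 - 0·23 = 336 - 0 = 336
k: 0·5 - (-9)·14 = 0 - (-126) = 126
AB × AC = (-327, 336, 126)
|AB × AC| = √235701 ≈ 485.4905
area = ½ · 485.4905 ≈ 242.745

242.745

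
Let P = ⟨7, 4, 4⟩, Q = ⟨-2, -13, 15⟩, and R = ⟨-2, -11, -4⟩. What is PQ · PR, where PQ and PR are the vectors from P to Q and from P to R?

PQ = Q − P = (-9, -17, 11)
PR = R − P = (-9, -15, -8)
PQ · PR = (-9)·(-9) + (-17)·(-15) + 11·(-8) = 81 + 255 - 88 = 248

248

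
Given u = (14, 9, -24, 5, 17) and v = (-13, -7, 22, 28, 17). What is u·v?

u · v = 14·(-13) + 9·(-7) + (-24)·22 + 5·28 + 17·17 = -182 - 63 - 528 + 140 + 289 = -344

-344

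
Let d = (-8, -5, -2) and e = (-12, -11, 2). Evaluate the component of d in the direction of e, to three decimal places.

d · e = (-8)·(-12) + (-5)·(-11) + (-2)·2 = 96 + 55 - 4 = 147
|e| = √(144 + 121 + 4) = √269 ≈ 16.4012
comp_e d = 147 / √269 ≈ 8.963

8.963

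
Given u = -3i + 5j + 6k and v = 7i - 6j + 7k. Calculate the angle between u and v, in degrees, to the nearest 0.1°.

95.3

u · v = (-3)·7 + 5·(-6) + 6·7 = -21 - 30 + 42 = -9
|u|² = 9 + 25 + 36 = 70,  |u| = √70 ≈ 8.366600
|v|² = 49 + 36 + 49 = 134,  |v| = √134 ≈ 11.575837
cos θ = -9 / (8.366600 · 11.575837) ≈ -0.09293
θ = arccos(-0.09293) ≈ 95.3°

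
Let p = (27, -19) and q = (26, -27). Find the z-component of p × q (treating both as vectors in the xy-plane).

-235

27·(-27) - (-19)·26 = -729 - (-494) = -235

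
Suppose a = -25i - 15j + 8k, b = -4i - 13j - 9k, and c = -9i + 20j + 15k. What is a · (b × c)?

-3316

b × c:
i: (-13)·15 - (-9)·20 = -195 - (-180) = -15
j: (-9)·(-9) - (-4)·15 = 81 - (-60) = 141
k: (-4)·20 - (-13)·(-9) = -80 - 117 = -197
b × c = (-15, 141, -197)
a · (b × c) = (-25)·(-15) + (-15)·141 + 8·(-197) = 375 - 2115 - 1576 = -3316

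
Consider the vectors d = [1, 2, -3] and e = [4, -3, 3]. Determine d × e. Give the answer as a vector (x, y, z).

i: 2·3 - (-3)·(-3) = 6 - 9 = -3
j: (-3)·4 - 1·3 = -12 - 3 = -15
k: 1·(-3) - 2·4 = -3 - 8 = -11
d × e = (-3, -15, -11)

(-3, -15, -11)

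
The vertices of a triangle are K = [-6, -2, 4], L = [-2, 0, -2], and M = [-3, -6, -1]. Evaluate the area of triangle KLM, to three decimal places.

20.273

KL = (4, 2, -6),  KM = (3, -4, -5)
i: 2·(-5) - (-6)·(-4) = -10 - 24 = -34
j: (-6)·3 - 4·(-5) = -18 - (-20) = 2
k: 4·(-4) - 2·3 = -16 - 6 = -22
KL × KM = (-34, 2, -22)
|KL × KM| = √1644 ≈ 40.5463
area = ½ · 40.5463 ≈ 20.273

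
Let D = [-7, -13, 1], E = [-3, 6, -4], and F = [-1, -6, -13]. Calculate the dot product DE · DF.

227

DE = E − D = (4, 19, -5)
DF = F − D = (6, 7, -14)
DE · DF = 4·6 + 19·7 + (-5)·(-14) = 24 + 133 + 70 = 227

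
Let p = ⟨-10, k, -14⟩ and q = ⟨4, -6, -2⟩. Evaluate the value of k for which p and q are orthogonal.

p · q = (-10)·4 + k·(-6) + (-14)·(-2) = -12 - 6k
Set equal to 0: -6k = 12, so k = -2.

-2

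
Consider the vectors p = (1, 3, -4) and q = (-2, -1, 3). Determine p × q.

(5, 5, 5)

i: 3·3 - (-4)·(-1) = 9 - 4 = 5
j: (-4)·(-2) - 1·3 = 8 - 3 = 5
k: 1·(-1) - 3·(-2) = -1 - (-6) = 5
p × q = (5, 5, 5)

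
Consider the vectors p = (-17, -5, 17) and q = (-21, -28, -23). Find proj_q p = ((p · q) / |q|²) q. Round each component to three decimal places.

p · q = (-17)·(-21) + (-5)·(-28) + 17·(-23) = 357 + 140 - 391 = 106
|q|² = 441 + 784 + 529 = 1754
proj_q p = (106/1754) · (-21, -28, -23) ≈ (-1.269, -1.692, -1.390)

(-1.269, -1.692, -1.390)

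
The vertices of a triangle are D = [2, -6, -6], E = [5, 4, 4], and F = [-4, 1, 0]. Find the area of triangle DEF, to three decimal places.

56.447

DE = (3, 10, 10),  DF = (-6, 7, 6)
i: 10·6 - 10·7 = 60 - 70 = -10
j: 10·(-6) - 3·6 = -60 - 18 = -78
k: 3·7 - 10·(-6) = 21 - (-60) = 81
DE × DF = (-10, -78, 81)
|DE × DF| = √12745 ≈ 112.8938
area = ½ · 112.8938 ≈ 56.447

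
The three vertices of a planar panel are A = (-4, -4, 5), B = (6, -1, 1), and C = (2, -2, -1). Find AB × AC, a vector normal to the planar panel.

(-10, 36, 2)

AB = (10, 3, -4)
AC = (6, 2, -6)
i: 3·(-6) - (-4)·2 = -18 - (-8) = -10
j: (-4)·6 - 10·(-6) = -24 - (-60) = 36
k: 10·2 - 3·6 = 20 - 18 = 2
AB × AC = (-10, 36, 2)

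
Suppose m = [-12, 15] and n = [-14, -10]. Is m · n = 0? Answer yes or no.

m · n = (-12)·(-14) + 15·(-10) = 168 - 150 = 18
Nonzero, so the vectors are not orthogonal.

no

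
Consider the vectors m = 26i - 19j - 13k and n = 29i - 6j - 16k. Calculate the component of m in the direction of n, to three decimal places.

m · n = 26·29 + (-19)·(-6) + (-13)·(-16) = 754 + 114 + 208 = 1076
|n| = √(841 + 36 + 256) = √1133 ≈ 33.6601
comp_n m = 1076 / √1133 ≈ 31.967

31.967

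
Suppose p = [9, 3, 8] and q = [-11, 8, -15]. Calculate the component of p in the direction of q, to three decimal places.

p · q = 9·(-11) + 3·8 + 8·(-15) = -99 + 24 - 120 = -195
|q| = √(121 + 64 + 225) = √410 ≈ 20.2485
comp_q p = -195 / √410 ≈ -9.630

-9.630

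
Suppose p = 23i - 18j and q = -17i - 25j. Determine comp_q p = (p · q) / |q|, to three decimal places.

p · q = 23·(-17) + (-18)·(-25) = -391 + 450 = 59
|q| = √(289 + 625) = √914 ≈ 30.2324
comp_q p = 59 / √914 ≈ 1.952

1.952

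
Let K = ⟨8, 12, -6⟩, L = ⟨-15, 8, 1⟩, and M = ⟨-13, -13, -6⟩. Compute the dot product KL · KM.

583

KL = L − K = (-23, -4, 7)
KM = M − K = (-21, -25, 0)
KL · KM = (-23)·(-21) + (-4)·(-25) + 7·0 = 483 + 100 + 0 = 583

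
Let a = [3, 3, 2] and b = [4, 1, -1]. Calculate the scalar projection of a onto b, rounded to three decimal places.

3.064

a · b = 3·4 + 3·1 + 2·(-1) = 12 + 3 - 2 = 13
|b| = √(16 + 1 + 1) = √18 ≈ 4.2426
comp_b a = 13 / √18 ≈ 3.064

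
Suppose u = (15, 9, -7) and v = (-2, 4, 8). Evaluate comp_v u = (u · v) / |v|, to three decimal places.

-5.455

u · v = 15·(-2) + 9·4 + (-7)·8 = -30 + 36 - 56 = -50
|v| = √(4 + 16 + 64) = √84 ≈ 9.1652
comp_v u = -50 / √84 ≈ -5.455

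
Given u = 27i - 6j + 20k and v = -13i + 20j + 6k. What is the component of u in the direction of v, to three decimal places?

-14.270

u · v = 27·(-13) + (-6)·20 + 20·6 = -351 - 120 + 120 = -351
|v| = √(169 + 400 + 36) = √605 ≈ 24.5967
comp_v u = -351 / √605 ≈ -14.270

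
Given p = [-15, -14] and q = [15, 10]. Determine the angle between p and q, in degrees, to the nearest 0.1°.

p · q = (-15)·15 + (-14)·10 = -225 - 140 = -365
|p|² = 225 + 196 = 421,  |p| = √421 ≈ 20.518285
|q|² = 225 + 100 = 325,  |q| = √325 ≈ 18.027756
cos θ = -365 / (20.518285 · 18.027756) ≈ -0.98676
θ = arccos(-0.98676) ≈ 170.7°

170.7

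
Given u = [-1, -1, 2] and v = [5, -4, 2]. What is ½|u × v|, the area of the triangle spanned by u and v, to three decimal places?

8.078

i: (-1)·2 - 2·(-4) = -2 - (-8) = 6
j: 2·5 - (-1)·2 = 10 - (-2) = 12
k: (-1)·(-4) - (-1)·5 = 4 - (-5) = 9
u × v = (6, 12, 9)
|u × v| = √(6² + 12² + 9²) = √261 ≈ 16.1555
area = ½ · 16.1555 ≈ 8.078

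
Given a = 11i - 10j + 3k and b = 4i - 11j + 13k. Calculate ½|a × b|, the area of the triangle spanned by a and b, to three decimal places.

i: (-10)·13 - 3·(-11) = -130 - (-33) = -97
j: 3·4 - 11·13 = 12 - 143 = -131
k: 11·(-11) - (-10)·4 = -121 - (-40) = -81
a × b = (-97, -131, -81)
|a × b| = √((-97)² + (-131)² + (-81)²) = √33131 ≈ 182.0192
area = ½ · 182.0192 ≈ 91.010

91.010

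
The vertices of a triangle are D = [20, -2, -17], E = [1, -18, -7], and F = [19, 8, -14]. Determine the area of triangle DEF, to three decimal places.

DE = (-19, -16, 10),  DF = (-1, 10, 3)
i: (-16)·3 - 10·10 = -48 - 100 = -148
j: 10·(-1) - (-19)·3 = -10 - (-57) = 47
k: (-19)·10 - (-16)·(-1) = -190 - 16 = -206
DE × DF = (-148, 47, -206)
|DE × DF| = √66549 ≈ 257.9709
area = ½ · 257.9709 ≈ 128.985

128.985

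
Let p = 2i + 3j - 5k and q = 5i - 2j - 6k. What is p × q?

(-28, -13, -19)

i: 3·(-6) - (-5)·(-2) = -18 - 10 = -28
j: (-5)·5 - 2·(-6) = -25 - (-12) = -13
k: 2·(-2) - 3·5 = -4 - 15 = -19
p × q = (-28, -13, -19)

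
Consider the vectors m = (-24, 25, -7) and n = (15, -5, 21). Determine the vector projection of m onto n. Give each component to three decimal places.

(-13.719, 4.573, -19.207)

m · n = (-24)·15 + 25·(-5) + (-7)·21 = -360 - 125 - 147 = -632
|n|² = 225 + 25 + 441 = 691
proj_n m = (-632/691) · (15, -5, 21) ≈ (-13.719, 4.573, -19.207)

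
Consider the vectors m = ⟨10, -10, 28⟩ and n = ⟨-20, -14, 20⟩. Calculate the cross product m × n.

i: (-10)·20 - 28·(-14) = -200 - (-392) = 192
j: 28·(-20) - 10·20 = -560 - 200 = -760
k: 10·(-14) - (-10)·(-20) = -140 - 200 = -340
m × n = (192, -760, -340)

(192, -760, -340)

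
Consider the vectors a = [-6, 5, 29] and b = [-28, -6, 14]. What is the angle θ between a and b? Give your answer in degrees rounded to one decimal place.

55.4

a · b = (-6)·(-28) + 5·(-6) + 29·14 = 168 - 30 + 406 = 544
|a|² = 36 + 25 + 841 = 902,  |a| = √902 ≈ 30.033315
|b|² = 784 + 36 + 196 = 1016,  |b| = √1016 ≈ 31.874755
cos θ = 544 / (30.033315 · 31.874755) ≈ 0.56826
θ = arccos(0.56826) ≈ 55.4°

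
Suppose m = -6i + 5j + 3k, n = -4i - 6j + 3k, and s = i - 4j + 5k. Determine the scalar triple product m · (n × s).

n × s:
i: (-6)·5 - 3·(-4) = -30 - (-12) = -18
j: 3·1 - (-4)·5 = 3 - (-20) = 23
k: (-4)·(-4) - (-6)·1 = 16 - (-6) = 22
n × s = (-18, 23, 22)
m · (n × s) = (-6)·(-18) + 5·23 + 3·22 = 108 + 115 + 66 = 289

289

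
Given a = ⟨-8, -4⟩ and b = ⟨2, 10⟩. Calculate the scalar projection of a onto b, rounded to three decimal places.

a · b = (-8)·2 + (-4)·10 = -16 - 40 = -56
|b| = √(4 + 100) = √104 ≈ 10.1980
comp_b a = -56 / √104 ≈ -5.491

-5.491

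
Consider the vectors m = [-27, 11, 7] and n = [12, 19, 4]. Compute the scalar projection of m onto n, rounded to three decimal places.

m · n = (-27)·12 + 11·19 + 7·4 = -324 + 209 + 28 = -87
|n| = √(144 + 361 + 16) = √521 ≈ 22.8254
comp_n m = -87 / √521 ≈ -3.812

-3.812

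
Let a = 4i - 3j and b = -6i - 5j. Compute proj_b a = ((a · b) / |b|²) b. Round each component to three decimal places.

(0.885, 0.738)

a · b = 4·(-6) + (-3)·(-5) = -24 + 15 = -9
|b|² = 36 + 25 = 61
proj_b a = (-9/61) · (-6, -5) ≈ (0.885, 0.738)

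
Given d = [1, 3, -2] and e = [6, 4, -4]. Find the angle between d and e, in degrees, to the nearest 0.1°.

32.6

d · e = 1·6 + 3·4 + (-2)·(-4) = 6 + 12 + 8 = 26
|d|² = 1 + 9 + 4 = 14,  |d| = √14 ≈ 3.741657
|e|² = 36 + 16 + 16 = 68,  |e| = √68 ≈ 8.246211
cos θ = 26 / (3.741657 · 8.246211) ≈ 0.84266
θ = arccos(0.84266) ≈ 32.6°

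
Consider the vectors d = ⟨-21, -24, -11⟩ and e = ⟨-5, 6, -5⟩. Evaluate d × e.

i: (-24)·(-5) - (-11)·6 = 120 - (-66) = 186
j: (-11)·(-5) - (-21)·(-5) = 55 - 105 = -50
k: (-21)·6 - (-24)·(-5) = -126 - 120 = -246
d × e = (186, -50, -246)

(186, -50, -246)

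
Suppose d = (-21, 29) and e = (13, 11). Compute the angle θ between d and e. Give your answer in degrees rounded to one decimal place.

d · e = (-21)·13 + 29·11 = -273 + 319 = 46
|d|² = 441 + 841 = 1282,  |d| = √1282 ≈ 35.805028
|e|² = 169 + 121 = 290,  |e| = √290 ≈ 17.029386
cos θ = 46 / (35.805028 · 17.029386) ≈ 0.07544
θ = arccos(0.07544) ≈ 85.7°

85.7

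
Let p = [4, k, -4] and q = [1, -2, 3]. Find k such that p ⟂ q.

p · q = 4·1 + k·(-2) + (-4)·3 = -8 - 2k
Set equal to 0: -2k = 8, so k = -4.

-4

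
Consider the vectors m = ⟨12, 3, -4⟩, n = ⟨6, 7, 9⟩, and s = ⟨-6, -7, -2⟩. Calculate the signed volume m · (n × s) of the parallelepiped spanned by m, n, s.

n × s:
i: 7·(-2) - 9·(-7) = -14 - (-63) = 49
j: 9·(-6) - 6·(-2) = -54 - (-12) = -42
k: 6·(-7) - 7·(-6) = -42 - (-42) = 0
n × s = (49, -42, 0)
m · (n × s) = 12·49 + 3·(-42) + (-4)·0 = 588 - 126 + 0 = 462

462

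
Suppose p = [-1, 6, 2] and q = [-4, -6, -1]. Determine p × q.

(6, -9, 30)

i: 6·(-1) - 2·(-6) = -6 - (-12) = 6
j: 2·(-4) - (-1)·(-1) = -8 - 1 = -9
k: (-1)·(-6) - 6·(-4) = 6 - (-24) = 30
p × q = (6, -9, 30)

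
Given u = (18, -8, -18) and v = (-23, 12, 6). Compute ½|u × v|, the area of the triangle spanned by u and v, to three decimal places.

i: (-8)·6 - (-18)·12 = -48 - (-216) = 168
j: (-18)·(-23) - 18·6 = 414 - 108 = 306
k: 18·12 - (-8)·(-23) = 216 - 184 = 32
u × v = (168, 306, 32)
|u × v| = √(168² + 306² + 32²) = √122884 ≈ 350.5481
area = ½ · 350.5481 ≈ 175.274

175.274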